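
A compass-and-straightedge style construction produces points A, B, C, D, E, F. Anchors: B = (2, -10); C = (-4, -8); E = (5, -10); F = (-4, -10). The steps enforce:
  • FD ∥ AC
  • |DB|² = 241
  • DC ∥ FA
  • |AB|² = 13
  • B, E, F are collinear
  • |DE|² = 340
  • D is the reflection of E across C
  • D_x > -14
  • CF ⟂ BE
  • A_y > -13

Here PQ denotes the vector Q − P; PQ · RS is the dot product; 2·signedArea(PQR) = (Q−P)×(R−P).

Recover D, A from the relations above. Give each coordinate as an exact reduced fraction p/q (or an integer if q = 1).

1. D_x = -13  [D is the reflection of E across C]
2. D_y = -6  [D is the reflection of E across C]
   → D = (-13, -6)
3. A_x = 5  [FD ∥ AC ∩ DC ∥ FA]
4. A_y = -12  [FD ∥ AC ∩ DC ∥ FA]
   → A = (5, -12)

A = (5, -12)
D = (-13, -6)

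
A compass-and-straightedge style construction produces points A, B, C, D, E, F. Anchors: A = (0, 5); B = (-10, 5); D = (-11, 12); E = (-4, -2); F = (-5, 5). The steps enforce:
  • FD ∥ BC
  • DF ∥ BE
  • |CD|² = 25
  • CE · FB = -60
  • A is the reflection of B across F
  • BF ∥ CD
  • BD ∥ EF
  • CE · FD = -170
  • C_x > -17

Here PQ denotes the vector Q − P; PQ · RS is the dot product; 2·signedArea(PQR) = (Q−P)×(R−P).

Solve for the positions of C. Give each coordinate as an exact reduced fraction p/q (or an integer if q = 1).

C = (-16, 12)

1. C_x = -16  [BF ∥ CD ∩ FD ∥ BC]
2. C_y = 12  [BF ∥ CD ∩ FD ∥ BC]
   → C = (-16, 12)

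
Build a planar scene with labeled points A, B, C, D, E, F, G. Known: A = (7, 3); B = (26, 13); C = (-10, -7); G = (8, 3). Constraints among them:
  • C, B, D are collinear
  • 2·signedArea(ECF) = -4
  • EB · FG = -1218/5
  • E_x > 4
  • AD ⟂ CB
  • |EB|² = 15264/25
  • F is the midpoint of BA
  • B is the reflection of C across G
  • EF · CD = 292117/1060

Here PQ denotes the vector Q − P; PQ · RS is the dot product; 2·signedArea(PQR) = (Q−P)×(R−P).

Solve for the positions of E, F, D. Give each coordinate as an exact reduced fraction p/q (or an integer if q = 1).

D = (767/106, 273/106)
E = (22/5, 1)
F = (33/2, 8)

1. F_x = 33/2  [F is the midpoint of BA]
2. F_y = 8  [F is the midpoint of BA]
   → F = (33/2, 8)
3. D_x = 767/106  [C, B, D are collinear ∩ AD ⟂ CB]
4. D_y = 273/106  [C, B, D are collinear ∩ AD ⟂ CB]
   → D = (767/106, 273/106)
5. E_x = 22/5  [EB · FG = -1218/5 ∩ 2·signedArea(ECF) = -4]
6. E_y = 1  [EB · FG = -1218/5 ∩ 2·signedArea(ECF) = -4]
   → E = (22/5, 1)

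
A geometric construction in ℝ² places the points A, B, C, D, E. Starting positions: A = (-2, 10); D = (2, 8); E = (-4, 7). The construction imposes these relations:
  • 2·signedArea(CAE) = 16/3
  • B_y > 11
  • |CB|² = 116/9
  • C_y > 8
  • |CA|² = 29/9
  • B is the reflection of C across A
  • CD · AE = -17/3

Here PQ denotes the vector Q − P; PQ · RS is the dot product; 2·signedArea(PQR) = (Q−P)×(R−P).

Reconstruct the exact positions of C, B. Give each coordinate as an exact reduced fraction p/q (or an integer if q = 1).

B = (-8/3, 35/3)
C = (-4/3, 25/3)

1. C_x = -4/3  [2·signedArea(CAE) = 16/3 ∩ CD · AE = -17/3]
2. C_y = 25/3  [2·signedArea(CAE) = 16/3 ∩ CD · AE = -17/3]
   → C = (-4/3, 25/3)
3. B_x = -8/3  [B is the reflection of C across A]
4. B_y = 35/3  [B is the reflection of C across A]
   → B = (-8/3, 35/3)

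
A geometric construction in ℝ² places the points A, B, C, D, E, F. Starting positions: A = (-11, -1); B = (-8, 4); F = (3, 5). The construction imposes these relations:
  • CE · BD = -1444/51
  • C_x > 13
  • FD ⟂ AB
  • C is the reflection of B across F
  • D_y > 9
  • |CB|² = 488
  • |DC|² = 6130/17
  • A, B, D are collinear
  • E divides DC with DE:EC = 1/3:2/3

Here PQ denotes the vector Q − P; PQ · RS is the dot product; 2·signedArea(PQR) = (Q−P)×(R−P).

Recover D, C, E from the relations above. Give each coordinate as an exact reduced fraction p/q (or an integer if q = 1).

1. D_x = -79/17  [A, B, D are collinear ∩ FD ⟂ AB]
2. D_y = 163/17  [A, B, D are collinear ∩ FD ⟂ AB]
   → D = (-79/17, 163/17)
3. C_x = 14  [C is the reflection of B across F]
4. C_y = 6  [C is the reflection of B across F]
   → C = (14, 6)
5. E_x = 80/51  [E divides DC with DE:EC = 1/3:2/3]
6. E_y = 428/51  [E divides DC with DE:EC = 1/3:2/3]
   → E = (80/51, 428/51)

C = (14, 6)
D = (-79/17, 163/17)
E = (80/51, 428/51)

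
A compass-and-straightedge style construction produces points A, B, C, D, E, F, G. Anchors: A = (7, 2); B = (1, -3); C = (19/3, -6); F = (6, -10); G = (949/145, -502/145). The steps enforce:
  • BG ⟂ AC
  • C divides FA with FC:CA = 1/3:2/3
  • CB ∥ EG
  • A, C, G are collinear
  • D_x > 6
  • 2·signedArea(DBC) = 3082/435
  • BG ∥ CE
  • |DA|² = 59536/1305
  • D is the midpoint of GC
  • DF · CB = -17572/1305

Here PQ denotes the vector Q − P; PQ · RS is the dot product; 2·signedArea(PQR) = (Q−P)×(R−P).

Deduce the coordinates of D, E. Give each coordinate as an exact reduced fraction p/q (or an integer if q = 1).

1. D_x = 2801/435  [D is the midpoint of GC]
2. D_y = -686/145  [D is the midpoint of GC]
   → D = (2801/435, -686/145)
3. E_x = 5167/435  [CB ∥ EG ∩ BG ∥ CE]
4. E_y = -937/145  [CB ∥ EG ∩ BG ∥ CE]
   → E = (5167/435, -937/145)

D = (2801/435, -686/145)
E = (5167/435, -937/145)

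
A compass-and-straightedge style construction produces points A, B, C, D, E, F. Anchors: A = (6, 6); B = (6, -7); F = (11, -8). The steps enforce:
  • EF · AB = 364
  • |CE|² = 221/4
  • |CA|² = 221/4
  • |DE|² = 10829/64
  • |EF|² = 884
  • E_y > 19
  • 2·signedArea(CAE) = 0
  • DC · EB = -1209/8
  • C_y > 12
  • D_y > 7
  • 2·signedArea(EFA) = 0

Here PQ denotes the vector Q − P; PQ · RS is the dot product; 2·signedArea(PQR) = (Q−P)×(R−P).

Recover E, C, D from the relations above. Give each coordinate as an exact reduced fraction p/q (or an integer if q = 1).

C = (7/2, 13)
D = (43/8, 31/4)
E = (1, 20)

1. E_x = 1  [2·signedArea(EFA) = 0 ∩ EF · AB = 364]
2. E_y = 20  [2·signedArea(EFA) = 0 ∩ EF · AB = 364]
   → E = (1, 20)
3. C_x = 7/2  [line -14·x + -5·y + 114 = 0 ∩ |CA|² = 221/4]
4. C_y = 13  [line -14·x + -5·y + 114 = 0 ∩ |CA|² = 221/4]
   → C = (7/2, 13)
5. D_x = 43/8  [line -5·x + 27·y + -1459/8 = 0 ∩ |DE|² = 10829/64]
6. D_y = 31/4  [line -5·x + 27·y + -1459/8 = 0 ∩ |DE|² = 10829/64]
   → D = (43/8, 31/4)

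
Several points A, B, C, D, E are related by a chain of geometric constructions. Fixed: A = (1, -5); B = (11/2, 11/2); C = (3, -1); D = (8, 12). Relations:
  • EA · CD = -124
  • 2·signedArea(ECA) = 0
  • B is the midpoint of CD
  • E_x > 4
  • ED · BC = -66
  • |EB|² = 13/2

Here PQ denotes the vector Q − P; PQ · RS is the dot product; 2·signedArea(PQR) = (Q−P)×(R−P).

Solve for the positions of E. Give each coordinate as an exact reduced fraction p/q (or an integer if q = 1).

1. E_x = 5  [2·signedArea(ECA) = 0 ∩ EA · CD = -124]
2. E_y = 3  [2·signedArea(ECA) = 0 ∩ EA · CD = -124]
   → E = (5, 3)

E = (5, 3)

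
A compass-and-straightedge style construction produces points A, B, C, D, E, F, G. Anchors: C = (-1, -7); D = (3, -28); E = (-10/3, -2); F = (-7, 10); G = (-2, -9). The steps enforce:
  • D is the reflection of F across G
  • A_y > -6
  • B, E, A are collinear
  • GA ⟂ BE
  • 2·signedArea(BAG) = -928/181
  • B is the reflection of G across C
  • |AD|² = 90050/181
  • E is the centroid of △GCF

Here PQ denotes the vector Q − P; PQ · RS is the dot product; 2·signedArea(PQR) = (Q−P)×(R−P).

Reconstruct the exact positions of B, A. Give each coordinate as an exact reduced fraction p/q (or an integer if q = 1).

1. B_x = 0  [B is the reflection of G across C]
2. B_y = -5  [B is the reflection of G across C]
   → B = (0, -5)
3. A_x = 160/181  [B, E, A are collinear ∩ GA ⟂ BE]
4. A_y = -1049/181  [B, E, A are collinear ∩ GA ⟂ BE]
   → A = (160/181, -1049/181)

A = (160/181, -1049/181)
B = (0, -5)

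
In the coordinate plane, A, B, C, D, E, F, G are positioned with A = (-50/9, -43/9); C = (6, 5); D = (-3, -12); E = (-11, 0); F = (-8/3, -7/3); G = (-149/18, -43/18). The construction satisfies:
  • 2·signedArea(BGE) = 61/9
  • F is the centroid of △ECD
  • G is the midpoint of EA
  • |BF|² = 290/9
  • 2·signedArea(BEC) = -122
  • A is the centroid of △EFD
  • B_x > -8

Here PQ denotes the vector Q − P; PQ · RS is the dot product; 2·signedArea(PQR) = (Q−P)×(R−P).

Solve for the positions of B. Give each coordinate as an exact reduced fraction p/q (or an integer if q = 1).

B = (-7, -6)

1. B_x = -7  [2·signedArea(BGE) = 61/9 ∩ 2·signedArea(BEC) = -122]
2. B_y = -6  [2·signedArea(BGE) = 61/9 ∩ 2·signedArea(BEC) = -122]
   → B = (-7, -6)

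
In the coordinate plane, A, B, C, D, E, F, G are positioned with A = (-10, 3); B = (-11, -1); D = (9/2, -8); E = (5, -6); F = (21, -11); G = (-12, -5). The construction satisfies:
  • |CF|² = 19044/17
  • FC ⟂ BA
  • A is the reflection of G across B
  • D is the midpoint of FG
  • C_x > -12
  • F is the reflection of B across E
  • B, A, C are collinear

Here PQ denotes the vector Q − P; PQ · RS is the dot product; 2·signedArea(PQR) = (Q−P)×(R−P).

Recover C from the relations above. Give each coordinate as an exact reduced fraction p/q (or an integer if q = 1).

C = (-195/17, -49/17)

1. C_x = -195/17  [B, A, C are collinear ∩ FC ⟂ BA]
2. C_y = -49/17  [B, A, C are collinear ∩ FC ⟂ BA]
   → C = (-195/17, -49/17)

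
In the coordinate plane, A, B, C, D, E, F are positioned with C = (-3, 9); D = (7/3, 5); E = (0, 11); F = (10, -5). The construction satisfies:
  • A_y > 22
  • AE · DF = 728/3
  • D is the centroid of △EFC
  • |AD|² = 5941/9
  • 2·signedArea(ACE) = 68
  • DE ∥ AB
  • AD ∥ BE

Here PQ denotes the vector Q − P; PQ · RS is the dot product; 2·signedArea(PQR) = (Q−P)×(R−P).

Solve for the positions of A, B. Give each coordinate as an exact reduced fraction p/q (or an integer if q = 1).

1. A_x = -16  [AE · DF = 728/3 ∩ 2·signedArea(ACE) = 68]
2. A_y = 23  [AE · DF = 728/3 ∩ 2·signedArea(ACE) = 68]
   → A = (-16, 23)
3. B_x = -55/3  [AD ∥ BE ∩ DE ∥ AB]
4. B_y = 29  [AD ∥ BE ∩ DE ∥ AB]
   → B = (-55/3, 29)

A = (-16, 23)
B = (-55/3, 29)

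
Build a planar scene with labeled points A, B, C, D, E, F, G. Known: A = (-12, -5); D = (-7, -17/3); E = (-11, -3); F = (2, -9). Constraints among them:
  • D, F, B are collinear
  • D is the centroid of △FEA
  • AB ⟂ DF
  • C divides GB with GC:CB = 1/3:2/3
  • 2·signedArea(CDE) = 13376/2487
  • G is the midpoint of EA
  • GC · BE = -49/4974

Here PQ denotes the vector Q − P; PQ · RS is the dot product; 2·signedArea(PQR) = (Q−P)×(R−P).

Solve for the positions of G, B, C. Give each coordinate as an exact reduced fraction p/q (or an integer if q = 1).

1. G_x = -23/2  [G is the midpoint of EA]
2. G_y = -4  [G is the midpoint of EA]
   → G = (-23/2, -4)
3. B_x = -9628/829  [D, F, B are collinear ∩ AB ⟂ DF]
4. B_y = -3281/829  [D, F, B are collinear ∩ AB ⟂ DF]
   → B = (-9628/829, -3281/829)
5. C_x = -9565/829  [C divides GB with GC:CB = 1/3:2/3]
6. C_y = -9913/2487  [C divides GB with GC:CB = 1/3:2/3]
   → C = (-9565/829, -9913/2487)

B = (-9628/829, -3281/829)
C = (-9565/829, -9913/2487)
G = (-23/2, -4)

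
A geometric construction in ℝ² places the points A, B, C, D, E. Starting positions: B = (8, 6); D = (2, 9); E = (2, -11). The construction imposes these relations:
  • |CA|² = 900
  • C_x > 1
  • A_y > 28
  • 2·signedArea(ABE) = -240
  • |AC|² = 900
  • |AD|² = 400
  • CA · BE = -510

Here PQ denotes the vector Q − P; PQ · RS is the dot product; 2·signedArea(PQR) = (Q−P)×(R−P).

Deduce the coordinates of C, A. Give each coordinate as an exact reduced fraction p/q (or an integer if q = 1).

1. A_x = 2  [line 17·x + -6·y + 140 = 0 ∩ |AD|² = 400]
2. A_y = 29  [line 17·x + -6·y + 140 = 0 ∩ |AD|² = 400]
   → A = (2, 29)
3. C_x = 2  [line 6·x + 17·y + 5 = 0 ∩ |CA|² = 900]
4. C_y = -1  [line 6·x + 17·y + 5 = 0 ∩ |CA|² = 900]
   → C = (2, -1)

A = (2, 29)
C = (2, -1)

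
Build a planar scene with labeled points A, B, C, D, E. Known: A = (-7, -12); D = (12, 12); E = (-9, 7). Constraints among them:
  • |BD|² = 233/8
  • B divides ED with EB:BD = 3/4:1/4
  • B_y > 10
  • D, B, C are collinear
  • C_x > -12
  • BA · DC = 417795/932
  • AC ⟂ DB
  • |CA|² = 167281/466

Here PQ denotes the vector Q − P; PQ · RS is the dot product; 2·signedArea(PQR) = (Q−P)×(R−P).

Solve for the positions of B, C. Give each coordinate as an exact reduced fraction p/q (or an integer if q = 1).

1. B_x = 27/4  [B divides ED with EB:BD = 3/4:1/4]
2. B_y = 43/4  [B divides ED with EB:BD = 3/4:1/4]
   → B = (27/4, 43/4)
3. C_x = -5307/466  [D, B, C are collinear ∩ AC ⟂ DB]
4. C_y = 2997/466  [D, B, C are collinear ∩ AC ⟂ DB]
   → C = (-5307/466, 2997/466)

B = (27/4, 43/4)
C = (-5307/466, 2997/466)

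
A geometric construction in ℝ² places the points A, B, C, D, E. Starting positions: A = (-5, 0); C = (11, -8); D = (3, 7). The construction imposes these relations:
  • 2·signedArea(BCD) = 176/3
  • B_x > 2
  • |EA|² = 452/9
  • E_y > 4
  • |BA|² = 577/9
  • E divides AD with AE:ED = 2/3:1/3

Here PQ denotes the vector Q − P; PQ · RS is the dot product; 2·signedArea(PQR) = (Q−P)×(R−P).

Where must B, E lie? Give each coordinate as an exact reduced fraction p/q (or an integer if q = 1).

1. B_x = 3  [line -15·x + -8·y + 127/3 = 0 ∩ |BA|² = 577/9]
2. B_y = -1/3  [line -15·x + -8·y + 127/3 = 0 ∩ |BA|² = 577/9]
   → B = (3, -1/3)
3. E_x = 1/3  [E divides AD with AE:ED = 2/3:1/3]
4. E_y = 14/3  [E divides AD with AE:ED = 2/3:1/3]
   → E = (1/3, 14/3)

B = (3, -1/3)
E = (1/3, 14/3)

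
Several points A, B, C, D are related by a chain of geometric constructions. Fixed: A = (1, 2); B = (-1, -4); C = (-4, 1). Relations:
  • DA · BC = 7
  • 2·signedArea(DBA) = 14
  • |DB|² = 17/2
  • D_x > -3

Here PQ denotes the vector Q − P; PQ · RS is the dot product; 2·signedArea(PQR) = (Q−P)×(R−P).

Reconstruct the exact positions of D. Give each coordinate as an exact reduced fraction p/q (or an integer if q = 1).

D = (-5/2, -3/2)

1. D_x = -5/2  [2·signedArea(DBA) = 14 ∩ DA · BC = 7]
2. D_y = -3/2  [2·signedArea(DBA) = 14 ∩ DA · BC = 7]
   → D = (-5/2, -3/2)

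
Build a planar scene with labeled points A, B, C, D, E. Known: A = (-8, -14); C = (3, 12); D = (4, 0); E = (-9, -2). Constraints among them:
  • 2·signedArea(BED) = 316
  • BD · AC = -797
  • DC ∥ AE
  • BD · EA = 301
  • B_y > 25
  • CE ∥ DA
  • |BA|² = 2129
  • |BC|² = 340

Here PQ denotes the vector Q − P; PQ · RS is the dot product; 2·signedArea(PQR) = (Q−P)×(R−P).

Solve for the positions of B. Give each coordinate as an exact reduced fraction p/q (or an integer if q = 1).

B = (15, 26)

1. B_x = 15  [2·signedArea(BED) = 316 ∩ BD · EA = 301]
2. B_y = 26  [2·signedArea(BED) = 316 ∩ BD · EA = 301]
   → B = (15, 26)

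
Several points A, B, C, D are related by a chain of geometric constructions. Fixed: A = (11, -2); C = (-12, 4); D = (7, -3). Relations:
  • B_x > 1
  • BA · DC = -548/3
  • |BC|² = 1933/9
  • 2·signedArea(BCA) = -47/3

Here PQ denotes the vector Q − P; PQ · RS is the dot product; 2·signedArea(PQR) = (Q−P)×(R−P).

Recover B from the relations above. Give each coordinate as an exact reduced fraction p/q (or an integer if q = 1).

B = (2, -1/3)

1. B_x = 2  [2·signedArea(BCA) = -47/3 ∩ BA · DC = -548/3]
2. B_y = -1/3  [2·signedArea(BCA) = -47/3 ∩ BA · DC = -548/3]
   → B = (2, -1/3)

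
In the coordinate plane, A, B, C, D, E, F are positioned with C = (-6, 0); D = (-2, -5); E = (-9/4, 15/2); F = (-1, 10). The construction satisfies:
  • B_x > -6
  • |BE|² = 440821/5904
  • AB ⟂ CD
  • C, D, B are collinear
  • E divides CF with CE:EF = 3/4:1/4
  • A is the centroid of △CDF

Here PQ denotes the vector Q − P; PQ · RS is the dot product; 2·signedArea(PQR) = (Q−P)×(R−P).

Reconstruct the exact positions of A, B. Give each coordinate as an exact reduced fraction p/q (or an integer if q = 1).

1. A_x = -3  [A is the centroid of △CDF]
2. A_y = 5/3  [A is the centroid of △CDF]
   → A = (-3, 5/3)
3. B_x = -694/123  [C, D, B are collinear ∩ AB ⟂ CD]
4. B_y = -55/123  [C, D, B are collinear ∩ AB ⟂ CD]
   → B = (-694/123, -55/123)

A = (-3, 5/3)
B = (-694/123, -55/123)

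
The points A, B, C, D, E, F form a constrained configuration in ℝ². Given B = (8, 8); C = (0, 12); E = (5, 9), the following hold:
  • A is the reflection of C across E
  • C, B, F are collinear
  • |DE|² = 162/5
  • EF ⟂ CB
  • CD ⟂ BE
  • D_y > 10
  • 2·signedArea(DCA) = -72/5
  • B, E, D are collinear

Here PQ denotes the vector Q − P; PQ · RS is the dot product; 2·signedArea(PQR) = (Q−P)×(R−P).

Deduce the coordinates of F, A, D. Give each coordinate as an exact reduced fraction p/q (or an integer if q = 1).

1. F_x = 26/5  [C, B, F are collinear ∩ EF ⟂ CB]
2. F_y = 47/5  [C, B, F are collinear ∩ EF ⟂ CB]
   → F = (26/5, 47/5)
3. A_x = 10  [A is the reflection of C across E]
4. A_y = 6  [A is the reflection of C across E]
   → A = (10, 6)
5. D_x = -2/5  [B, E, D are collinear ∩ CD ⟂ BE]
6. D_y = 54/5  [B, E, D are collinear ∩ CD ⟂ BE]
   → D = (-2/5, 54/5)

A = (10, 6)
D = (-2/5, 54/5)
F = (26/5, 47/5)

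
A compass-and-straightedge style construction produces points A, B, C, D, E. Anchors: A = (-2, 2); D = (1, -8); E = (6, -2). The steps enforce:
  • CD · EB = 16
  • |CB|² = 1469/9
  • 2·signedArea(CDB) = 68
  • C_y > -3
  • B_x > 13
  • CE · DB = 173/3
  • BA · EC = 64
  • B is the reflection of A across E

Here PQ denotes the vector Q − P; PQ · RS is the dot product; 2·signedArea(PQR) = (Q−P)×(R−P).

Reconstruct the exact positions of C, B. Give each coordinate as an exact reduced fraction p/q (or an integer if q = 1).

1. B_x = 14  [B is the reflection of A across E]
2. B_y = -6  [B is the reflection of A across E]
   → B = (14, -6)
3. C_x = 5/3  [CE · DB = 173/3 ∩ CD · EB = 16]
4. C_y = -8/3  [CE · DB = 173/3 ∩ CD · EB = 16]
   → C = (5/3, -8/3)

B = (14, -6)
C = (5/3, -8/3)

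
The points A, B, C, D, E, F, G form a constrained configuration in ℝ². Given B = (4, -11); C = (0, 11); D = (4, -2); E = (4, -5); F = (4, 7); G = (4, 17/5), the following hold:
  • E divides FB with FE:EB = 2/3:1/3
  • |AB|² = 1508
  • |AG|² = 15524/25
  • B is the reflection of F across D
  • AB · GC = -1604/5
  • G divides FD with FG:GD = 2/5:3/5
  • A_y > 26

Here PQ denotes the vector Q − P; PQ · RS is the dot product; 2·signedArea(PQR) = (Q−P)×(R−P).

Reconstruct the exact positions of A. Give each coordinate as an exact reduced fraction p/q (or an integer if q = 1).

1. A_x = -4  [line 4·x + -38/5·y + 1106/5 = 0 ∩ |AG|² = 15524/25]
2. A_y = 27  [line 4·x + -38/5·y + 1106/5 = 0 ∩ |AG|² = 15524/25]
   → A = (-4, 27)

A = (-4, 27)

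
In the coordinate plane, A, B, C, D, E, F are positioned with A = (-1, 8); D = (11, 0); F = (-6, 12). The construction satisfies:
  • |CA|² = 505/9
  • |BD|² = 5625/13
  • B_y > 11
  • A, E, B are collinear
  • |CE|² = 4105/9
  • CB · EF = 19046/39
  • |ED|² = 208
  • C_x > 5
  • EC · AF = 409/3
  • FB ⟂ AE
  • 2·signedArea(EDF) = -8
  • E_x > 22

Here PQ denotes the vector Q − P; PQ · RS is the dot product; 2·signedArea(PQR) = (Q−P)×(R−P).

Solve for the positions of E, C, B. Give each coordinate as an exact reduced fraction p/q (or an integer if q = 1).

B = (-82/13, 150/13)
C = (16/3, 4)
E = (23, -8)

1. E_x = 23  [line -12·x + -17·y + 140 = 0 ∩ |ED|² = 208]
2. E_y = -8  [line -12·x + -17·y + 140 = 0 ∩ |ED|² = 208]
   → E = (23, -8)
3. C_x = 16/3  [line -5·x + 4·y + 32/3 = 0 ∩ |CA|² = 505/9]
4. C_y = 4  [line -5·x + 4·y + 32/3 = 0 ∩ |CA|² = 505/9]
   → C = (16/3, 4)
5. B_x = -82/13  [CB · EF = 19046/39 ∩ A, E, B are collinear]
6. B_y = 150/13  [CB · EF = 19046/39 ∩ A, E, B are collinear]
   → B = (-82/13, 150/13)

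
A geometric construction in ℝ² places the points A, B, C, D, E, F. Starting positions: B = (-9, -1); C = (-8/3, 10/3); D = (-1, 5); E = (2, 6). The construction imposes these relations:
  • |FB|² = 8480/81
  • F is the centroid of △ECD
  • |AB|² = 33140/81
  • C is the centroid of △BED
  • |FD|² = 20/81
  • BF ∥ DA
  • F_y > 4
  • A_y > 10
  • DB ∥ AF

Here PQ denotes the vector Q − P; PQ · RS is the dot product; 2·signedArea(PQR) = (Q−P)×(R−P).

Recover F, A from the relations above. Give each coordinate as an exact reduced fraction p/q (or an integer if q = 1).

1. F_x = -5/9  [F is the centroid of △ECD]
2. F_y = 43/9  [F is the centroid of △ECD]
   → F = (-5/9, 43/9)
3. A_x = 67/9  [DB ∥ AF ∩ BF ∥ DA]
4. A_y = 97/9  [DB ∥ AF ∩ BF ∥ DA]
   → A = (67/9, 97/9)

A = (67/9, 97/9)
F = (-5/9, 43/9)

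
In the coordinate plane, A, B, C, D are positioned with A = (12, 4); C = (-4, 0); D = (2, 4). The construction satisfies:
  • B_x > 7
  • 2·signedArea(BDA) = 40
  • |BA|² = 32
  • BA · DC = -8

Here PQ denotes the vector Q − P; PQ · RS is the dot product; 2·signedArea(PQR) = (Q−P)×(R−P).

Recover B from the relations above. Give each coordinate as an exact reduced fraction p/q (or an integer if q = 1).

B = (8, 8)

1. B_x = 8  [2·signedArea(BDA) = 40 ∩ BA · DC = -8]
2. B_y = 8  [2·signedArea(BDA) = 40 ∩ BA · DC = -8]
   → B = (8, 8)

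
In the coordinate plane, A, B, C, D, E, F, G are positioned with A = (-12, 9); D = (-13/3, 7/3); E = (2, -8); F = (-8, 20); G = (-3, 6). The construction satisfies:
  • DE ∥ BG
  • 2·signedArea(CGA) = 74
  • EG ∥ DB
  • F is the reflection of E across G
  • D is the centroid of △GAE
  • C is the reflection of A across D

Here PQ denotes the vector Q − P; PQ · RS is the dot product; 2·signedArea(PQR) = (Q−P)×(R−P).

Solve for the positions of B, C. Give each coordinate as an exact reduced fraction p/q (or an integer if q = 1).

1. B_x = -28/3  [DE ∥ BG ∩ EG ∥ DB]
2. B_y = 49/3  [DE ∥ BG ∩ EG ∥ DB]
   → B = (-28/3, 49/3)
3. C_x = 10/3  [C is the reflection of A across D]
4. C_y = -13/3  [C is the reflection of A across D]
   → C = (10/3, -13/3)

B = (-28/3, 49/3)
C = (10/3, -13/3)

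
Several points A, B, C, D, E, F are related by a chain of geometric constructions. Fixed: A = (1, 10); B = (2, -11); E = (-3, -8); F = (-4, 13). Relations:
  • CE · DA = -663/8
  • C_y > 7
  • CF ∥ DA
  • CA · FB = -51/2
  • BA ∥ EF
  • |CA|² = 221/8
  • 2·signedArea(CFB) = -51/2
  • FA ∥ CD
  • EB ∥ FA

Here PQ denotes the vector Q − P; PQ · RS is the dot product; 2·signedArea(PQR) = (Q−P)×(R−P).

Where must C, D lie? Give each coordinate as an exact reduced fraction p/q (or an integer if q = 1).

C = (-15/4, 31/4)
D = (5/4, 19/4)

1. C_x = -15/4  [2·signedArea(CFB) = -51/2 ∩ CA · FB = -51/2]
2. C_y = 31/4  [2·signedArea(CFB) = -51/2 ∩ CA · FB = -51/2]
   → C = (-15/4, 31/4)
3. D_x = 5/4  [CE · DA = -663/8 ∩ CF ∥ DA]
4. D_y = 19/4  [CE · DA = -663/8 ∩ CF ∥ DA]
   → D = (5/4, 19/4)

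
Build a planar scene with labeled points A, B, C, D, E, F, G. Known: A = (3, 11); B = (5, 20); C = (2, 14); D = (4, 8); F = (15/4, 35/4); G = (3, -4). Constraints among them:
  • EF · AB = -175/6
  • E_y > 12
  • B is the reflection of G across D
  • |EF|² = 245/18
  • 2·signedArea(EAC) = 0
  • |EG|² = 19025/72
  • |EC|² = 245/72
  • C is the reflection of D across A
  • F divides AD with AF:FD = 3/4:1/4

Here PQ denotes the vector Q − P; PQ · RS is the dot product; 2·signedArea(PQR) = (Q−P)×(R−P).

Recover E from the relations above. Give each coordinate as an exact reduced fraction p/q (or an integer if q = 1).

1. E_x = 31/12  [2·signedArea(EAC) = 0 ∩ EF · AB = -175/6]
2. E_y = 49/4  [2·signedArea(EAC) = 0 ∩ EF · AB = -175/6]
   → E = (31/12, 49/4)

E = (31/12, 49/4)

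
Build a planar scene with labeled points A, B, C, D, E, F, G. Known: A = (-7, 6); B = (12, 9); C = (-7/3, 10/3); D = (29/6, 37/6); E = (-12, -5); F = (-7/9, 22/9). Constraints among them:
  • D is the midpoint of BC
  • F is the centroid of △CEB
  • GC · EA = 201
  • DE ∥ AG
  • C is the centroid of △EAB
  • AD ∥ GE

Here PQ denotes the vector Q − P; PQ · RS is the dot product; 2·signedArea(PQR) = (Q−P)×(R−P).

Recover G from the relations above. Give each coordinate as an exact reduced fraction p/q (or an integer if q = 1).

G = (-143/6, -31/6)

1. G_x = -143/6  [AD ∥ GE ∩ DE ∥ AG]
2. G_y = -31/6  [AD ∥ GE ∩ DE ∥ AG]
   → G = (-143/6, -31/6)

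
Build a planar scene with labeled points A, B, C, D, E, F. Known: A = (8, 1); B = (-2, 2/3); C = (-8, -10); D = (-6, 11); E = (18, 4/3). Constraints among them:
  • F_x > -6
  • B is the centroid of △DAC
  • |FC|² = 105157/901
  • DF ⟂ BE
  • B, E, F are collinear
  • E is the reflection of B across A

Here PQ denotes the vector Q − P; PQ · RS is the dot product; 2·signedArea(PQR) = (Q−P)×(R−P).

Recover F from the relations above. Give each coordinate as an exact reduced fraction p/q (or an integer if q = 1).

F = (-5092/901, 491/901)

1. F_x = -5092/901  [B, E, F are collinear ∩ DF ⟂ BE]
2. F_y = 491/901  [B, E, F are collinear ∩ DF ⟂ BE]
   → F = (-5092/901, 491/901)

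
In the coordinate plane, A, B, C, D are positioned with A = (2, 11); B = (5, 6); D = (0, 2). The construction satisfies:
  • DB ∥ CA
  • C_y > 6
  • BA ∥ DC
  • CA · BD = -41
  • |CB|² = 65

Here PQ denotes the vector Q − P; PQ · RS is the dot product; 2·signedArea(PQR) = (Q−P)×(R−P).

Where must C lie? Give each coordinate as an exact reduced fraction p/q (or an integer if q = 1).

C = (-3, 7)

1. C_x = -3  [DB ∥ CA ∩ BA ∥ DC]
2. C_y = 7  [DB ∥ CA ∩ BA ∥ DC]
   → C = (-3, 7)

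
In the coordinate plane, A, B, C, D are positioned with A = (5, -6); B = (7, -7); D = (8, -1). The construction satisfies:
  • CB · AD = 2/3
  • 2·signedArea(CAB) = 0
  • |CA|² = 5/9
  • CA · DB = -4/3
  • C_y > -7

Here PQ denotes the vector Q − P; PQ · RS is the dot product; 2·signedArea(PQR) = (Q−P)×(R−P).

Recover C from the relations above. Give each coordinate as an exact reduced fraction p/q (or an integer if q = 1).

C = (17/3, -19/3)

1. C_x = 17/3  [2·signedArea(CAB) = 0 ∩ CA · DB = -4/3]
2. C_y = -19/3  [2·signedArea(CAB) = 0 ∩ CA · DB = -4/3]
   → C = (17/3, -19/3)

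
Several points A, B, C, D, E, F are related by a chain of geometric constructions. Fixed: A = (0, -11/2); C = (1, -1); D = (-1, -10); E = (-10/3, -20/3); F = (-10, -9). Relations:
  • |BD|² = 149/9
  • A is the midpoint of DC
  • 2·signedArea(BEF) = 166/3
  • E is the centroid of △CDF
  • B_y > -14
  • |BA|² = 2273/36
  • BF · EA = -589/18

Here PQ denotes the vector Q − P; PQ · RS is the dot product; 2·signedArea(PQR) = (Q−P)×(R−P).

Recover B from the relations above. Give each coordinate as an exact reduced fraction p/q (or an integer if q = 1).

1. B_x = 4/3  [2·signedArea(BEF) = 166/3 ∩ BF · EA = -589/18]
2. B_y = -40/3  [2·signedArea(BEF) = 166/3 ∩ BF · EA = -589/18]
   → B = (4/3, -40/3)

B = (4/3, -40/3)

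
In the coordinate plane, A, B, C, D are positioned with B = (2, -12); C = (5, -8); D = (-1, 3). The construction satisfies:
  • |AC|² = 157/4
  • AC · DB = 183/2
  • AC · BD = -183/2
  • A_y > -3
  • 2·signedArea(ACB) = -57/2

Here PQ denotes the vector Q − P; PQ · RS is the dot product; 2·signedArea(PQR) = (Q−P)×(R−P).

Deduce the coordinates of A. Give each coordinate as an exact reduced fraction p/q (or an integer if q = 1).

1. A_x = 2  [AC · BD = -183/2 ∩ 2·signedArea(ACB) = -57/2]
2. A_y = -5/2  [AC · BD = -183/2 ∩ 2·signedArea(ACB) = -57/2]
   → A = (2, -5/2)

A = (2, -5/2)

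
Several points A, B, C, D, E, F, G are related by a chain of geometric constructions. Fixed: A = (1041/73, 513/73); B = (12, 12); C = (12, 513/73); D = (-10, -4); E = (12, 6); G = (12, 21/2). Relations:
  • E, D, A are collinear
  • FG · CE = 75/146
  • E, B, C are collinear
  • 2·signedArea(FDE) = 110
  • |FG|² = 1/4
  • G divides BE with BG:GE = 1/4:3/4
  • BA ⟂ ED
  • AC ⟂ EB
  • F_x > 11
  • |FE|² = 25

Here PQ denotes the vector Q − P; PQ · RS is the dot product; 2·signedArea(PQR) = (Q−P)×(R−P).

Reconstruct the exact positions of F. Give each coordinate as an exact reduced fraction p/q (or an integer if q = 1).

1. F_x = 12  [2·signedArea(FDE) = 110 ∩ FG · CE = 75/146]
2. F_y = 11  [2·signedArea(FDE) = 110 ∩ FG · CE = 75/146]
   → F = (12, 11)

F = (12, 11)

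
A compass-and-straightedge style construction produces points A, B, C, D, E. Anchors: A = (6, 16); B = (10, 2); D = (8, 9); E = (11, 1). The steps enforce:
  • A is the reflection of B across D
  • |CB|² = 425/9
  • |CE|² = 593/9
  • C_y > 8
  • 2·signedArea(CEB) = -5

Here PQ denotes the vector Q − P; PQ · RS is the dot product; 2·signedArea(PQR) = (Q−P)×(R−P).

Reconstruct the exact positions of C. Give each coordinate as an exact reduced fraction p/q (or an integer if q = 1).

C = (25/3, 26/3)

1. C_x = 25/3  [line -1·x + -1·y + 17 = 0 ∩ |CE|² = 593/9]
2. C_y = 26/3  [line -1·x + -1·y + 17 = 0 ∩ |CE|² = 593/9]
   → C = (25/3, 26/3)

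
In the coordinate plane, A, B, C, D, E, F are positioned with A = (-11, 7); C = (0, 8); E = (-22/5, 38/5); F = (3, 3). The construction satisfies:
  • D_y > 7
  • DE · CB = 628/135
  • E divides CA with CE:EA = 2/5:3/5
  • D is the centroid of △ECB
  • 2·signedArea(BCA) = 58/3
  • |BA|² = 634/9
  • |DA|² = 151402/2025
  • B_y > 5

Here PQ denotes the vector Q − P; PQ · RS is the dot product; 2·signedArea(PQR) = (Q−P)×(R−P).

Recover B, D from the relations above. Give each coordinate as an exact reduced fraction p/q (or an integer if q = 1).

1. B_x = -8/3  [line 1·x + -11·y + 206/3 = 0 ∩ |BA|² = 634/9]
2. B_y = 6  [line 1·x + -11·y + 206/3 = 0 ∩ |BA|² = 634/9]
   → B = (-8/3, 6)
3. D_x = -106/45  [D is the centroid of △ECB]
4. D_y = 36/5  [D is the centroid of △ECB]
   → D = (-106/45, 36/5)

B = (-8/3, 6)
D = (-106/45, 36/5)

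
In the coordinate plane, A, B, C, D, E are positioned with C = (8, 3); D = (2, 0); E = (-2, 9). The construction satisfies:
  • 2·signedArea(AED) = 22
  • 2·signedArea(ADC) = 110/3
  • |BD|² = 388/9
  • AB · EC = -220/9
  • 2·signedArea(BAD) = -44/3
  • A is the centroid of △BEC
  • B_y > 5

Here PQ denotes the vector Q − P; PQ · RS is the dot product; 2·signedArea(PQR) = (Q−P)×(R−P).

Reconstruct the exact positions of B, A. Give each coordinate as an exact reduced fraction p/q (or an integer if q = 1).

1. A_x = 16/9  [2·signedArea(AED) = 22 ∩ 2·signedArea(ADC) = 110/3]
2. A_y = 6  [2·signedArea(AED) = 22 ∩ 2·signedArea(ADC) = 110/3]
   → A = (16/9, 6)
3. B_x = -2/3  [2·signedArea(BAD) = -44/3 ∩ A is the centroid of △BEC]
4. B_y = 6  [2·signedArea(BAD) = -44/3 ∩ A is the centroid of △BEC]
   → B = (-2/3, 6)

A = (16/9, 6)
B = (-2/3, 6)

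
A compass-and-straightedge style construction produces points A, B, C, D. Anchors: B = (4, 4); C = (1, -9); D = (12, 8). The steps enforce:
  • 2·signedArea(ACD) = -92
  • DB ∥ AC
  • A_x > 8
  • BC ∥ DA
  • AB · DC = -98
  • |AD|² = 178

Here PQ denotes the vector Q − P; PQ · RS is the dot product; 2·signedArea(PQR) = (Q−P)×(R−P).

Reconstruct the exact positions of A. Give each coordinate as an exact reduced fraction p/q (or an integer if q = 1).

1. A_x = 9  [DB ∥ AC ∩ BC ∥ DA]
2. A_y = -5  [DB ∥ AC ∩ BC ∥ DA]
   → A = (9, -5)

A = (9, -5)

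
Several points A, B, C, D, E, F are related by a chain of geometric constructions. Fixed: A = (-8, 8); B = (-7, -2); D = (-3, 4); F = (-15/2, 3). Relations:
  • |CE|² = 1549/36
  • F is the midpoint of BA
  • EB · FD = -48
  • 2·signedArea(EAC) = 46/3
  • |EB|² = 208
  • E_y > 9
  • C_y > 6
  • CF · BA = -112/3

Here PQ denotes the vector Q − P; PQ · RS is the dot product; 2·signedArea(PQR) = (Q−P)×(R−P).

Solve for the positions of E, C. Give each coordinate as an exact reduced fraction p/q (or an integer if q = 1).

C = (-29/6, 7)
E = (1, 10)

1. E_x = 1  [line -9/2·x + -1·y + 29/2 = 0 ∩ |EB|² = 208]
2. E_y = 10  [line -9/2·x + -1·y + 29/2 = 0 ∩ |EB|² = 208]
   → E = (1, 10)
3. C_x = -29/6  [CF · BA = -112/3 ∩ 2·signedArea(EAC) = 46/3]
4. C_y = 7  [CF · BA = -112/3 ∩ 2·signedArea(EAC) = 46/3]
   → C = (-29/6, 7)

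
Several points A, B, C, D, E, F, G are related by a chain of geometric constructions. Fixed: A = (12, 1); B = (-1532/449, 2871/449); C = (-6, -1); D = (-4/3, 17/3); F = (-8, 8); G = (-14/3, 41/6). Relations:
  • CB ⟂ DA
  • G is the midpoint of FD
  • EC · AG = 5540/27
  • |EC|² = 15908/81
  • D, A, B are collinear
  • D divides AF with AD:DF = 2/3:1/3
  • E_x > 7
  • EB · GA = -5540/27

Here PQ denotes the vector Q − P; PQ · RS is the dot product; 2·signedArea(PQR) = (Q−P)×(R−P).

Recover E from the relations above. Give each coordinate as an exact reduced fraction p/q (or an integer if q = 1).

E = (68/9, 23/9)

1. E_x = 68/9  [line 50/3·x + -35/6·y + -5995/54 = 0 ∩ |EC|² = 15908/81]
2. E_y = 23/9  [line 50/3·x + -35/6·y + -5995/54 = 0 ∩ |EC|² = 15908/81]
   → E = (68/9, 23/9)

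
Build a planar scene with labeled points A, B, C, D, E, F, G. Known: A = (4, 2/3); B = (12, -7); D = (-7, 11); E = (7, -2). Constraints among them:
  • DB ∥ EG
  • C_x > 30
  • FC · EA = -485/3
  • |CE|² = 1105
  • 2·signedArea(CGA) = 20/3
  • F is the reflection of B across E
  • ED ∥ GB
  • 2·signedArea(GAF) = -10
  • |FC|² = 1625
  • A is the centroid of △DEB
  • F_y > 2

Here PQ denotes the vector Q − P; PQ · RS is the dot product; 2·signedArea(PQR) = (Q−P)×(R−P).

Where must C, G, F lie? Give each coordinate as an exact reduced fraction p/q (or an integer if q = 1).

C = (31, -25)
F = (2, 3)
G = (26, -20)

1. G_x = 26  [ED ∥ GB ∩ DB ∥ EG]
2. G_y = -20  [ED ∥ GB ∩ DB ∥ EG]
   → G = (26, -20)
3. F_x = 2  [F is the reflection of B across E]
4. F_y = 3  [F is the reflection of B across E]
   → F = (2, 3)
5. C_x = 31  [2·signedArea(CGA) = 20/3 ∩ FC · EA = -485/3]
6. C_y = -25  [2·signedArea(CGA) = 20/3 ∩ FC · EA = -485/3]
   → C = (31, -25)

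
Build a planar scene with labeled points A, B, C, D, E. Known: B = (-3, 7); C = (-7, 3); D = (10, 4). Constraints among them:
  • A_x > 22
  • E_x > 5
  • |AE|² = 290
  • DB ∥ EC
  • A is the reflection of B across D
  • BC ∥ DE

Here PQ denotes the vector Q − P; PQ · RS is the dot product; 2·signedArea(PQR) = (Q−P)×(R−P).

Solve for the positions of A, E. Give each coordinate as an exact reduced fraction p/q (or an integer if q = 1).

A = (23, 1)
E = (6, 0)

1. A_x = 23  [A is the reflection of B across D]
2. A_y = 1  [A is the reflection of B across D]
   → A = (23, 1)
3. E_x = 6  [DB ∥ EC ∩ BC ∥ DE]
4. E_y = 0  [DB ∥ EC ∩ BC ∥ DE]
   → E = (6, 0)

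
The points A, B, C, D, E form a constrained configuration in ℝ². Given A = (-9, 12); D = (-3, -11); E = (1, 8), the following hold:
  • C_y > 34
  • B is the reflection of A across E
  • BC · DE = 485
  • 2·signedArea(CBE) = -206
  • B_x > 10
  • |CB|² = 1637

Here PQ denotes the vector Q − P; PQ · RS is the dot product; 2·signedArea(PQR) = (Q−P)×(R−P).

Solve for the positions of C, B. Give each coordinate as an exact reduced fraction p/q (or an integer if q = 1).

B = (11, 4)
C = (-15, 35)

1. B_x = 11  [B is the reflection of A across E]
2. B_y = 4  [B is the reflection of A across E]
   → B = (11, 4)
3. C_x = -15  [2·signedArea(CBE) = -206 ∩ BC · DE = 485]
4. C_y = 35  [2·signedArea(CBE) = -206 ∩ BC · DE = 485]
   → C = (-15, 35)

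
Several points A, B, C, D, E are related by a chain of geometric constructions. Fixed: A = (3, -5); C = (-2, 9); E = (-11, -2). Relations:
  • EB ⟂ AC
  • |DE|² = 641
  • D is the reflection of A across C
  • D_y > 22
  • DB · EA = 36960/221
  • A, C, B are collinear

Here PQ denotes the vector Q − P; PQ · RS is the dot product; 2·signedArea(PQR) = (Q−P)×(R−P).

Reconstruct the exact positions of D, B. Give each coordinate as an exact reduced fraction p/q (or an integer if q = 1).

B = (103/221, 463/221)
D = (-7, 23)

1. D_x = -7  [D is the reflection of A across C]
2. D_y = 23  [D is the reflection of A across C]
   → D = (-7, 23)
3. B_x = 103/221  [A, C, B are collinear ∩ EB ⟂ AC]
4. B_y = 463/221  [A, C, B are collinear ∩ EB ⟂ AC]
   → B = (103/221, 463/221)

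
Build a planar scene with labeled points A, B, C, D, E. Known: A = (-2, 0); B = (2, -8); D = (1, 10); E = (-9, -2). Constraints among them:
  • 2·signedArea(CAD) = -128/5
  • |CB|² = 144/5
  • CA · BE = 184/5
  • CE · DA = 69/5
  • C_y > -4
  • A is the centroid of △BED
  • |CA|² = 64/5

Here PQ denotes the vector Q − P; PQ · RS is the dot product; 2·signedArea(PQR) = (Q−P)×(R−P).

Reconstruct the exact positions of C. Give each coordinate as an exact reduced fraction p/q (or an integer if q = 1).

1. C_x = -2/5  [CE · DA = 69/5 ∩ 2·signedArea(CAD) = -128/5]
2. C_y = -16/5  [CE · DA = 69/5 ∩ 2·signedArea(CAD) = -128/5]
   → C = (-2/5, -16/5)

C = (-2/5, -16/5)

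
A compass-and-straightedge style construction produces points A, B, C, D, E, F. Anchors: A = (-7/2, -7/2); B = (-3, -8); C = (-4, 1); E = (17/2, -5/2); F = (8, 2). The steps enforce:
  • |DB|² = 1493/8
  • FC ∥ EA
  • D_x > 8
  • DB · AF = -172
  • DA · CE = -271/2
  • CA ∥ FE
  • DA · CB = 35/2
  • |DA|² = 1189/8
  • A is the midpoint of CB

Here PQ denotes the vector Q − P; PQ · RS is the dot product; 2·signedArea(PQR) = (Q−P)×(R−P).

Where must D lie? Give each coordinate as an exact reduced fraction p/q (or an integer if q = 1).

D = (33/4, -1/4)

1. D_x = 33/4  [DA · CE = -271/2 ∩ DA · CB = 35/2]
2. D_y = -1/4  [DA · CE = -271/2 ∩ DA · CB = 35/2]
   → D = (33/4, -1/4)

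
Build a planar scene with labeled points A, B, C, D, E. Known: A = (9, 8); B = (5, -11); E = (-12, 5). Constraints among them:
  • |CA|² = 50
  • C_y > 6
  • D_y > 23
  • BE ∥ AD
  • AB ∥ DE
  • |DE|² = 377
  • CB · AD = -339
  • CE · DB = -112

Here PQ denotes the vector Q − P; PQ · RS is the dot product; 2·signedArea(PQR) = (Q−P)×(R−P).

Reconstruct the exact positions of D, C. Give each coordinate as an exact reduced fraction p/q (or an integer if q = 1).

C = (2, 7)
D = (-8, 24)

1. D_x = -8  [AB ∥ DE ∩ BE ∥ AD]
2. D_y = 24  [AB ∥ DE ∩ BE ∥ AD]
   → D = (-8, 24)
3. C_x = 2  [CE · DB = -112 ∩ CB · AD = -339]
4. C_y = 7  [CE · DB = -112 ∩ CB · AD = -339]
   → C = (2, 7)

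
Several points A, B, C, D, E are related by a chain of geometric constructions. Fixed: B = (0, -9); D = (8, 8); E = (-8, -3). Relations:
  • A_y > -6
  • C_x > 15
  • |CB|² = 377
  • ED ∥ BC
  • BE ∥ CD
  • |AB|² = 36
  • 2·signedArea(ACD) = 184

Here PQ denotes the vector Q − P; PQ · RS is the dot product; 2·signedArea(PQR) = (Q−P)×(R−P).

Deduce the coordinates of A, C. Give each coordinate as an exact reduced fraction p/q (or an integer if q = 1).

1. C_x = 16  [BE ∥ CD ∩ ED ∥ BC]
2. C_y = 2  [BE ∥ CD ∩ ED ∥ BC]
   → C = (16, 2)
3. A_x = -24/5  [line -6·x + -8·y + -72 = 0 ∩ |AB|² = 36]
4. A_y = -27/5  [line -6·x + -8·y + -72 = 0 ∩ |AB|² = 36]
   → A = (-24/5, -27/5)

A = (-24/5, -27/5)
C = (16, 2)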